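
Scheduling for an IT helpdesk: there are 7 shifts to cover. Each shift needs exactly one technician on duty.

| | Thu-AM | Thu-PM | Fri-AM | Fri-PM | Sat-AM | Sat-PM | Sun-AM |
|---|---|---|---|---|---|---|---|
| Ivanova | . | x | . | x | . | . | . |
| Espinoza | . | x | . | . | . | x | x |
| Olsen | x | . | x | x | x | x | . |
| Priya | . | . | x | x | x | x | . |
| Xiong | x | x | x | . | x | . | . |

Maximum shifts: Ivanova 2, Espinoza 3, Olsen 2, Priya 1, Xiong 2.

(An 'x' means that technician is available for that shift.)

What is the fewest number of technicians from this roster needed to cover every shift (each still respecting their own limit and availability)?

7 slots to fill and no one can take more than 3, so at least ⌈7/3⌉ = 3 technicians are needed.
Espinoza, Olsen, and Xiong alone can cover everything: Thu-AM→Olsen, Thu-PM→Espinoza, Fri-AM→Xiong, Fri-PM→Olsen, Sat-AM→Xiong, Sat-PM→Espinoza, Sun-AM→Espinoza.

3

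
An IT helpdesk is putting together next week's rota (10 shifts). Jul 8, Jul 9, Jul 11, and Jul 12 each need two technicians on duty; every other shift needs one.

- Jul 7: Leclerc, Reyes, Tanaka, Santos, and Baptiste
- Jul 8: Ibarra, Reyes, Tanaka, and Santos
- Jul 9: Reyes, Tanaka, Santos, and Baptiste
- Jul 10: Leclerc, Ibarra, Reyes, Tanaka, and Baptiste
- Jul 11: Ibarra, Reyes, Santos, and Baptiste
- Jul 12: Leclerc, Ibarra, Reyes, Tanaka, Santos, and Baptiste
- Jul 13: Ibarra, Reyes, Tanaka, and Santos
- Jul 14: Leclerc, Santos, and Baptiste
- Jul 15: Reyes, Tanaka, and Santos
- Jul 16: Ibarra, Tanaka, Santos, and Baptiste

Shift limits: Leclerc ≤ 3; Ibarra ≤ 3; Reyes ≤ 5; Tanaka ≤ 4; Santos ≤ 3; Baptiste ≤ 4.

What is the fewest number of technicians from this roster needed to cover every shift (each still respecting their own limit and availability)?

14 slots to fill and no one can take more than 5, so at least ⌈14/5⌉ = 3 technicians are needed.
Any 3 technicians together have capacity at most 5+4+4 = 13 < 14 slots, so 3 can never suffice.
Leclerc, Ibarra, Reyes, and Tanaka alone can cover everything: Jul 7→Leclerc, Jul 8→Ibarra+Reyes, Jul 9→Reyes+Tanaka, Jul 10→Tanaka, Jul 11→Ibarra+Reyes, Jul 12→Leclerc+Tanaka, Jul 13→Reyes, Jul 14→Leclerc, Jul 15→Reyes, Jul 16→Ibarra.

4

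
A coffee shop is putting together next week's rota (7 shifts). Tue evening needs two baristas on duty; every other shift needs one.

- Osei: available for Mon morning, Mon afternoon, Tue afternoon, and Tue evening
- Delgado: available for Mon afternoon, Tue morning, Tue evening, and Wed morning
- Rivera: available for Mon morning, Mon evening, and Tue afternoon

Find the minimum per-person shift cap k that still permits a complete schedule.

With 3 baristas and 8 worker-slots to fill, someone must work at least ⌈8/3⌉ = 3 shifts, so k ≥ 3.
k = 3 works: Mon morning→Osei, Mon afternoon→Osei, Mon evening→Rivera, Tue morning→Delgado, Tue afternoon→Rivera, Tue evening→Osei+Delgado, Wed morning→Delgado.
Loads: Osei 3, Delgado 3, Rivera 2 — all ≤ 3.

3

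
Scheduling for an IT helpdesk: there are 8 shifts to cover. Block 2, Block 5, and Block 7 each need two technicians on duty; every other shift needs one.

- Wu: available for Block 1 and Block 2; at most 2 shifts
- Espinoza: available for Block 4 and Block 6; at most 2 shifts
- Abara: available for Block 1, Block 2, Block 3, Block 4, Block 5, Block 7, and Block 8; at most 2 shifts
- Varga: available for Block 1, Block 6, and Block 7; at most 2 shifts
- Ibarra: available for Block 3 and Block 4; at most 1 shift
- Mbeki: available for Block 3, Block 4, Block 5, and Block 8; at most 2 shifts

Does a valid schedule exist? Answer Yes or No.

No

Total capacity is 11 and 11 slots are needed, so capacity alone doesn't rule it out.
Shifts {Block 2, Block 5, Block 7} need 6 worker-slots in total, but the technicians available for any of those shifts (Wu, Abara, Varga, and Mbeki) can supply at most 5 among them. So no valid schedule exists.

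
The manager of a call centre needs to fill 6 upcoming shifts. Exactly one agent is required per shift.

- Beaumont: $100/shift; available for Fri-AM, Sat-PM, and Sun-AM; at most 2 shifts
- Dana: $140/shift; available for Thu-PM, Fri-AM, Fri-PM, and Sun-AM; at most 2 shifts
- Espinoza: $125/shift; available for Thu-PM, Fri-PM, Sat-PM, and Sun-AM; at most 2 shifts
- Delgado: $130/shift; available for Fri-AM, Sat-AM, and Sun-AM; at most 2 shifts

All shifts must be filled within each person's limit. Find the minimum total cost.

$710

Sat-AM can only be covered by Delgado, so that assignment is forced.
Picking the cheapest available agent for each shift independently would cost $680, but that ignores the shift limits.
An optimal schedule: Thu-PM→Espinoza, Fri-AM→Beaumont, Fri-PM→Espinoza, Sat-AM→Delgado, Sat-PM→Beaumont, Sun-AM→Delgado.
Total: 125 + 100 + 125 + 130 + 100 + 130 = $710.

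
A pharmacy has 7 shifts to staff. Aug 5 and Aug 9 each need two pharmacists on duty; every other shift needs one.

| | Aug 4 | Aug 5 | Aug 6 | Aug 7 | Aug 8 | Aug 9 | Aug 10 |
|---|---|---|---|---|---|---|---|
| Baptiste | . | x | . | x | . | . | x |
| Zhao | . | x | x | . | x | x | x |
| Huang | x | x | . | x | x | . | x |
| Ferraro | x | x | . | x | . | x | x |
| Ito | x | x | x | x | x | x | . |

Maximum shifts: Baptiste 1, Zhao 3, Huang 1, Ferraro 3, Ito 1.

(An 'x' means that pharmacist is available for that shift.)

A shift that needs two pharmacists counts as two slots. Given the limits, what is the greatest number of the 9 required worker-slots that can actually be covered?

Total capacity across all pharmacists is 1+3+1+3+1 = 9, and 9 slots are needed, so at most 9 can be filled.
An assignment achieving 9: Aug 4→Huang, Aug 5→Ferraro+Ito, Aug 6→Zhao, Aug 7→Baptiste, Aug 8→Zhao, Aug 9→Zhao+Ferraro, Aug 10→Ferraro.
Loads: Baptiste 1/1, Zhao 3/3, Huang 1/1, Ferraro 3/3, Ito 1/1.

9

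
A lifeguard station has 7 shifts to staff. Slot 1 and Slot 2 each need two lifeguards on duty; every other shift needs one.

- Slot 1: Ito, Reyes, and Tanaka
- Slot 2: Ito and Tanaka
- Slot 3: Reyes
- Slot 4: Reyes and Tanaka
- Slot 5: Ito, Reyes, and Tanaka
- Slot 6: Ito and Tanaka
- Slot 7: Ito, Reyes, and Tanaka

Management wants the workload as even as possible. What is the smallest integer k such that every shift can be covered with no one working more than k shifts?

3

With 3 lifeguards and 9 worker-slots to fill, someone must work at least ⌈9/3⌉ = 3 shifts, so k ≥ 3.
k = 3 works: Slot 1→Ito+Reyes, Slot 2→Ito+Tanaka, Slot 3→Reyes, Slot 4→Reyes, Slot 5→Tanaka, Slot 6→Ito, Slot 7→Tanaka.
Loads: Ito 3, Reyes 3, Tanaka 3 — all ≤ 3.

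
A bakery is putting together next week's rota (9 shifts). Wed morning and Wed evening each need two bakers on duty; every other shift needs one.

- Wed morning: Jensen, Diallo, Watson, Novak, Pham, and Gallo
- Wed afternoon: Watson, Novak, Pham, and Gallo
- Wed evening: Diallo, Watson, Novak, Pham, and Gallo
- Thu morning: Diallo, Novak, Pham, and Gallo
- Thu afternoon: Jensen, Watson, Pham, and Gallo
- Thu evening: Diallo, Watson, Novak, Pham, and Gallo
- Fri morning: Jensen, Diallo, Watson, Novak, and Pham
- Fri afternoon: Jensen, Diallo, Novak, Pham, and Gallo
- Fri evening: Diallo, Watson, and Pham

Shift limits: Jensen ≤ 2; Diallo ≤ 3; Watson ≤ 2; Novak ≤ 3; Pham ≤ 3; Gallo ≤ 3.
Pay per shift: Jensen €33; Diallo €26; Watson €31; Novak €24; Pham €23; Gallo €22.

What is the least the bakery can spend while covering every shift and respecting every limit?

€259

Picking the cheapest available baker for each shift independently would cost €246, but that ignores the shift limits.
An optimal schedule: Wed morning→Novak+Diallo, Wed afternoon→Gallo, Wed evening→Novak+Diallo, Thu morning→Gallo, Thu afternoon→Gallo, Thu evening→Pham, Fri morning→Pham, Fri afternoon→Novak, Fri evening→Pham.
Total: 24 + 26 + 22 + 24 + 26 + 22 + 22 + 23 + 23 + 24 + 23 = €259.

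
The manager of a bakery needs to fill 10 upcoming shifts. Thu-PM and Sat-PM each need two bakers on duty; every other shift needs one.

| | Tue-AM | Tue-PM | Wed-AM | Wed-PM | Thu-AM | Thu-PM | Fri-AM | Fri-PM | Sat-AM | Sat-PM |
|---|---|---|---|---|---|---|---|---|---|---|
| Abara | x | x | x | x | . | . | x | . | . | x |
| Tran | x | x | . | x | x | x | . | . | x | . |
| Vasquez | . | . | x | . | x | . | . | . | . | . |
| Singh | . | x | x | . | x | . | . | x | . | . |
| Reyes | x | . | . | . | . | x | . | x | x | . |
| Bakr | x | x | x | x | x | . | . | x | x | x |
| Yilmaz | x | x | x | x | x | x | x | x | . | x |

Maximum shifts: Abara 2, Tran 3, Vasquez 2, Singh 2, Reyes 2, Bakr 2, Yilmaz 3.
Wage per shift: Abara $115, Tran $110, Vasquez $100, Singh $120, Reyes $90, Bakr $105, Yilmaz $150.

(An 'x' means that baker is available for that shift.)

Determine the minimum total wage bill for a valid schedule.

$1270

Picking the cheapest available baker for each shift independently would cost $1215, but that ignores the shift limits.
An optimal schedule: Tue-AM→Tran, Tue-PM→Tran, Wed-AM→Vasquez, Wed-PM→Bakr, Thu-AM→Vasquez, Thu-PM→Reyes+Tran, Fri-AM→Abara, Fri-PM→Singh, Sat-AM→Reyes, Sat-PM→Bakr+Abara.
Total: 110 + 110 + 100 + 105 + 100 + 90 + 110 + 115 + 120 + 90 + 105 + 115 = $1270.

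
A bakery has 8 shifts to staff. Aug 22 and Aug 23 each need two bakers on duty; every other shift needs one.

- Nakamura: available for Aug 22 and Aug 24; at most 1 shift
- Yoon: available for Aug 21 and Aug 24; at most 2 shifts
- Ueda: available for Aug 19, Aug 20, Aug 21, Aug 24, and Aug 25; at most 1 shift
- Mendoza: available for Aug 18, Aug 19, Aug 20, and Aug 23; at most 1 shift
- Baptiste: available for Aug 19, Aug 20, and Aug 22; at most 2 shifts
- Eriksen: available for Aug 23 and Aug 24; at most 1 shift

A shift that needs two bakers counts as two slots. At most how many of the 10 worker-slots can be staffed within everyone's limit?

Total capacity across all bakers is 1+2+1+1+2+1 = 8, and 10 slots are needed, so at most 8 can be filled.
An assignment achieving 8: Aug 18→Mendoza, Aug 19→Baptiste, Aug 21→Yoon, Aug 22→Nakamura+Baptiste, Aug 23→Eriksen, Aug 24→Yoon, Aug 25→Ueda.
Loads: Nakamura 1/1, Yoon 2/2, Ueda 1/1, Mendoza 1/1, Baptiste 2/2, Eriksen 1/1.

8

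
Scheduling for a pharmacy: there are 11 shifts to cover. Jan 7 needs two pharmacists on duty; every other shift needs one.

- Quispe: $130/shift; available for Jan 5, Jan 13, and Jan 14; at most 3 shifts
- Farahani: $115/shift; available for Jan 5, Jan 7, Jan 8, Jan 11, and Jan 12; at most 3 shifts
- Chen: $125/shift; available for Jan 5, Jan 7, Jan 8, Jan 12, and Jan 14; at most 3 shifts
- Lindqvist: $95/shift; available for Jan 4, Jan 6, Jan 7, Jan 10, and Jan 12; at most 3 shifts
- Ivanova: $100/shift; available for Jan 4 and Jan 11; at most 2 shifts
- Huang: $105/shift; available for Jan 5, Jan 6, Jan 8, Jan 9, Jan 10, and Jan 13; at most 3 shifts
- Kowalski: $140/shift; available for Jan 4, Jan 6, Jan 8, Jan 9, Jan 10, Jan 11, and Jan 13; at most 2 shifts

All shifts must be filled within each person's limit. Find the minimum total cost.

$1270

Picking the cheapest available pharmacist for each shift independently would cost $1235, but that ignores the shift limits.
An optimal schedule: Jan 4→Ivanova, Jan 5→Huang, Jan 6→Lindqvist, Jan 7→Lindqvist+Farahani, Jan 8→Farahani, Jan 9→Huang, Jan 10→Lindqvist, Jan 11→Ivanova, Jan 12→Farahani, Jan 13→Huang, Jan 14→Chen.
Total: 100 + 105 + 95 + 95 + 115 + 115 + 105 + 95 + 100 + 115 + 105 + 125 = $1270.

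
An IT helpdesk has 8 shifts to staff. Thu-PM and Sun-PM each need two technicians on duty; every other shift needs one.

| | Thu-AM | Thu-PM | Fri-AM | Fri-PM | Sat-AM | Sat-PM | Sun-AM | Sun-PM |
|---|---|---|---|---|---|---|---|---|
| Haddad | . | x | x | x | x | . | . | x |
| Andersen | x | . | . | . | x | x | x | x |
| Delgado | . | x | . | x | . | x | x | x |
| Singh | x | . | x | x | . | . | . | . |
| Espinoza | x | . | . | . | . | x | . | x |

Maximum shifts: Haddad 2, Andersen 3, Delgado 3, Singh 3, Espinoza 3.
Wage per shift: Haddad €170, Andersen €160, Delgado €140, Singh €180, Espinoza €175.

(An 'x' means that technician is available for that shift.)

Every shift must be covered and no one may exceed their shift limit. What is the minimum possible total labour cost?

Thu-PM can only be covered by Haddad and Delgado, so that assignment is forced.
Picking the cheapest available technician for each shift independently would cost €1520, but that ignores the shift limits.
An optimal schedule: Thu-AM→Andersen, Thu-PM→Haddad+Delgado, Fri-AM→Haddad, Fri-PM→Delgado, Sat-AM→Andersen, Sat-PM→Espinoza, Sun-AM→Andersen, Sun-PM→Delgado+Espinoza.
Total: 160 + 170 + 140 + 170 + 140 + 160 + 175 + 160 + 140 + 175 = €1590.

€1590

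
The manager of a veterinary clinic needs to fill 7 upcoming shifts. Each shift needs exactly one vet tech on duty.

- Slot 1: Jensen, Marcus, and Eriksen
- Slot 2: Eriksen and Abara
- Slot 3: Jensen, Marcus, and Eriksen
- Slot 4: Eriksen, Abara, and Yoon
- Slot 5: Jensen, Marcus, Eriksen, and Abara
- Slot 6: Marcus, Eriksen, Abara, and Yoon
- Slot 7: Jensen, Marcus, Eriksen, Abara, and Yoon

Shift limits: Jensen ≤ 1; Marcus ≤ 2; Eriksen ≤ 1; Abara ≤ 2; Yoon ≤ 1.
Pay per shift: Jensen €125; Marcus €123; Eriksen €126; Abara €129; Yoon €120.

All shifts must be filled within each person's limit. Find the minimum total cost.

Picking the cheapest available vet tech for each shift independently would cost €855, but that ignores the shift limits.
An optimal schedule: Slot 1→Jensen, Slot 2→Eriksen, Slot 3→Marcus, Slot 4→Abara, Slot 5→Marcus, Slot 6→Abara, Slot 7→Yoon.
Total: 125 + 126 + 123 + 129 + 123 + 129 + 120 = €875.

€875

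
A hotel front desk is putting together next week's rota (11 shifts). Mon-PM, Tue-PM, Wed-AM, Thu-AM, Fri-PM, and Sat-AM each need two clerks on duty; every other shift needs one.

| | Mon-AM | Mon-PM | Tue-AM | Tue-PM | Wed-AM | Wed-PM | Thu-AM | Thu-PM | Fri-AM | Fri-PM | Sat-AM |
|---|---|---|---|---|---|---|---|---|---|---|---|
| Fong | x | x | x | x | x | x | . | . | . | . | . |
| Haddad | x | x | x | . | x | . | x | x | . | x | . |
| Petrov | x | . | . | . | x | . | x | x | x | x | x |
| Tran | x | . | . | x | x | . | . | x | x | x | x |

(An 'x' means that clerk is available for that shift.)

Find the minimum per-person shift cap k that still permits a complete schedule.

5

With 4 clerks and 17 worker-slots to fill, someone must work at least ⌈17/4⌉ = 5 shifts, so k ≥ 5.
k = 5 works: Mon-AM→Fong, Mon-PM→Fong+Haddad, Tue-AM→Fong, Tue-PM→Fong+Tran, Wed-AM→Haddad+Petrov, Wed-PM→Fong, Thu-AM→Haddad+Petrov, Thu-PM→Haddad, Fri-AM→Petrov, Fri-PM→Haddad+Petrov, Sat-AM→Petrov+Tran.
Loads: Fong 5, Haddad 5, Petrov 5, Tran 2 — all ≤ 5.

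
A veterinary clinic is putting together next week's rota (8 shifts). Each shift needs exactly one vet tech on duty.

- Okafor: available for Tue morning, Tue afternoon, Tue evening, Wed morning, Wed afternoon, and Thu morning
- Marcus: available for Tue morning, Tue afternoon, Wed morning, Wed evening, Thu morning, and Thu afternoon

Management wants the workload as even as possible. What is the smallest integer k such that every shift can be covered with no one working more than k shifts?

With 2 vet techs and 8 worker-slots to fill, someone must work at least ⌈8/2⌉ = 4 shifts, so k ≥ 4.
k = 4 works: Tue morning→Okafor, Tue afternoon→Okafor, Tue evening→Okafor, Wed morning→Marcus, Wed afternoon→Okafor, Wed evening→Marcus, Thu morning→Marcus, Thu afternoon→Marcus.
Loads: Okafor 4, Marcus 4 — all ≤ 4.

4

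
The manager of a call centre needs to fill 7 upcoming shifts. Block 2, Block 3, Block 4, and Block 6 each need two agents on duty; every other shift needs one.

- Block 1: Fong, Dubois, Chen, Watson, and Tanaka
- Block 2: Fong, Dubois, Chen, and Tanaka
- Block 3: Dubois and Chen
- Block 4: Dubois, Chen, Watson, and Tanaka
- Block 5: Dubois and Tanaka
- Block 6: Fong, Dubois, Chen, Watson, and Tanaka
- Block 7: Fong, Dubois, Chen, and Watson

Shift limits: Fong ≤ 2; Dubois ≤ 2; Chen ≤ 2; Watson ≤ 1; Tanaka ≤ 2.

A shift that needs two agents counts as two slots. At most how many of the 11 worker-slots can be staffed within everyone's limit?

Total capacity across all agents is 2+2+2+1+2 = 9, and 11 slots are needed, so at most 9 can be filled.
An assignment achieving 9: Block 1→Tanaka, Block 2→Fong+Chen, Block 3→Dubois+Chen, Block 4→Watson+Tanaka, Block 5→Dubois, Block 7→Fong.
Loads: Fong 2/2, Dubois 2/2, Chen 2/2, Watson 1/1, Tanaka 2/2.

9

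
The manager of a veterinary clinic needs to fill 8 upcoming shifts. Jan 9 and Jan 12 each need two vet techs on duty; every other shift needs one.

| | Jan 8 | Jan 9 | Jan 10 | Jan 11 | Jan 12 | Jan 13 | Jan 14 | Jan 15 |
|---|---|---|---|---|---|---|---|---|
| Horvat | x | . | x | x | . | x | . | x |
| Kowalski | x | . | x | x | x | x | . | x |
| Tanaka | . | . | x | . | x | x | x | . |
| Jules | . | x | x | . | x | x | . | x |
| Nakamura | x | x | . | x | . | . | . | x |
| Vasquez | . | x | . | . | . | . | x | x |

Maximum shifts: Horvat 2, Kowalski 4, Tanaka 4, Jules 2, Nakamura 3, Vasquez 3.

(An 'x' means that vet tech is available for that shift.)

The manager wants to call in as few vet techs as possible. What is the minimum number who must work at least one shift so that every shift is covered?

10 slots to fill and no one can take more than 4, so at least ⌈10/4⌉ = 3 vet techs are needed.
No set of 3 vet techs can cover every shift (each such set leaves at least one shift with no one available or exceeds a cap).
Horvat, Kowalski, Jules, and Vasquez alone can cover everything: Jan 8→Horvat, Jan 9→Jules+Vasquez, Jan 10→Kowalski, Jan 11→Horvat, Jan 12→Kowalski+Jules, Jan 13→Kowalski, Jan 14→Vasquez, Jan 15→Kowalski.

4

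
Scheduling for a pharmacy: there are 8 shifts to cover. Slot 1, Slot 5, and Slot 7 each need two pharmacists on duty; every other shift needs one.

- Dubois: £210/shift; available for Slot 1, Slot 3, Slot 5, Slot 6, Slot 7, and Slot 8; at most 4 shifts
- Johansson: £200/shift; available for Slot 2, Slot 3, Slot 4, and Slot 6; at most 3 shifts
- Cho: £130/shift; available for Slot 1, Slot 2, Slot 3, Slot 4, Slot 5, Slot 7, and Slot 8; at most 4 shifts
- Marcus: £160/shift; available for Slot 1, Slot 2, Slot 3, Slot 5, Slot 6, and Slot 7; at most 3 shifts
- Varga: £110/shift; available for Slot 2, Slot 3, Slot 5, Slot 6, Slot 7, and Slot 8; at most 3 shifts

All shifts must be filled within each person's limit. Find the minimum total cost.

Picking the cheapest available pharmacist for each shift independently would cost £1340, but that ignores the shift limits.
An optimal schedule: Slot 1→Cho+Marcus, Slot 2→Varga, Slot 3→Johansson, Slot 4→Cho, Slot 5→Cho+Marcus, Slot 6→Varga, Slot 7→Cho+Marcus, Slot 8→Varga.
Total: 130 + 160 + 110 + 200 + 130 + 130 + 160 + 110 + 130 + 160 + 110 = £1530.

£1530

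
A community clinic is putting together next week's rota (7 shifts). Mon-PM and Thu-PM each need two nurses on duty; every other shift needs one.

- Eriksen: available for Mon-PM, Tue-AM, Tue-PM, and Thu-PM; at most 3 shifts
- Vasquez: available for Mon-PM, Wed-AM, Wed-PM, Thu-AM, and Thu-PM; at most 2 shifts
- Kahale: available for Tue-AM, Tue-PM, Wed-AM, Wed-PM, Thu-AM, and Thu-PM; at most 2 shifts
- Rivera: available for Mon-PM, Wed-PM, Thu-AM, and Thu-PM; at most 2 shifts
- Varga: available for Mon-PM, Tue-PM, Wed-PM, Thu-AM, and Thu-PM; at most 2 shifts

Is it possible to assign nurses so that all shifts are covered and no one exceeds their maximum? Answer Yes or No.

Yes

One valid schedule: Mon-PM→Eriksen+Rivera, Tue-AM→Eriksen, Tue-PM→Eriksen, Wed-AM→Vasquez, Wed-PM→Vasquez, Thu-AM→Kahale, Thu-PM→Kahale+Rivera.
Loads: Eriksen 3/3, Vasquez 2/2, Kahale 2/2, Rivera 2/2, Varga 0/2 — all within limits.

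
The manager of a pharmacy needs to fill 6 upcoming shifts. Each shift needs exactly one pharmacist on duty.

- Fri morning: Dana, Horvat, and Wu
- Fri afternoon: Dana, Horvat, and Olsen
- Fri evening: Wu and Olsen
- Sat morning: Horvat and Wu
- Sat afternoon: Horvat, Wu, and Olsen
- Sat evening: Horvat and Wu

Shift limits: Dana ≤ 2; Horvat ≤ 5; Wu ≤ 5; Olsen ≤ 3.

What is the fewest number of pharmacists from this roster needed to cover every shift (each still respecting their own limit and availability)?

2

6 slots to fill and no one can take more than 5, so at least ⌈6/5⌉ = 2 pharmacists are needed.
Dana and Wu alone can cover everything: Fri morning→Dana, Fri afternoon→Dana, Fri evening→Wu, Sat morning→Wu, Sat afternoon→Wu, Sat evening→Wu.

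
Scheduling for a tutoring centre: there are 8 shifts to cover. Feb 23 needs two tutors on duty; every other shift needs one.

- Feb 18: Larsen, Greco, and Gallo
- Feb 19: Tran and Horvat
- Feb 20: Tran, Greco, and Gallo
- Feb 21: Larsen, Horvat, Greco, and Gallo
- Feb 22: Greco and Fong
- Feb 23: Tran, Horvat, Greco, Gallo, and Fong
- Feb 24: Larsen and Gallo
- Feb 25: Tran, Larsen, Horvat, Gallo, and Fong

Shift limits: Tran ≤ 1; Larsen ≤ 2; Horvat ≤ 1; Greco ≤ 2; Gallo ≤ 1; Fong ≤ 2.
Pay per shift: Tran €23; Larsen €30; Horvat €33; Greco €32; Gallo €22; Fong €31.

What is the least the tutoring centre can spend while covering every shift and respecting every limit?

€264

Picking the cheapest available tutor for each shift independently would cost €209, but that ignores the shift limits.
An optimal schedule: Feb 18→Larsen, Feb 19→Tran, Feb 20→Greco, Feb 21→Horvat, Feb 22→Greco, Feb 23→Gallo+Fong, Feb 24→Larsen, Feb 25→Fong.
Total: 30 + 23 + 32 + 33 + 32 + 22 + 31 + 30 + 31 = €264.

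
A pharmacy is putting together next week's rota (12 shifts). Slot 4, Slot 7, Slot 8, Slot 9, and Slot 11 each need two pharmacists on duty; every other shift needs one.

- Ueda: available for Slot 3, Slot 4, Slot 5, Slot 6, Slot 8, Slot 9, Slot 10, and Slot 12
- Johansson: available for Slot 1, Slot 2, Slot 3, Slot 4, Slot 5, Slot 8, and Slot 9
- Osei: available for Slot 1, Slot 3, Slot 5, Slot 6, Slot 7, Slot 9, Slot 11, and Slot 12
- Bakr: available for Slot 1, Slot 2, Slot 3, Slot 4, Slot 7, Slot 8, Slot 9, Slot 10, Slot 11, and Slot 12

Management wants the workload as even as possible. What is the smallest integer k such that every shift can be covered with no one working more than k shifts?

5

With 4 pharmacists and 17 worker-slots to fill, someone must work at least ⌈17/4⌉ = 5 shifts, so k ≥ 5.
k = 5 works: Slot 1→Johansson, Slot 2→Johansson, Slot 3→Johansson, Slot 4→Ueda+Johansson, Slot 5→Ueda, Slot 6→Ueda, Slot 7→Osei+Bakr, Slot 8→Ueda+Johansson, Slot 9→Osei+Bakr, Slot 10→Ueda, Slot 11→Osei+Bakr, Slot 12→Osei.
Loads: Ueda 5, Johansson 5, Osei 4, Bakr 3 — all ≤ 5.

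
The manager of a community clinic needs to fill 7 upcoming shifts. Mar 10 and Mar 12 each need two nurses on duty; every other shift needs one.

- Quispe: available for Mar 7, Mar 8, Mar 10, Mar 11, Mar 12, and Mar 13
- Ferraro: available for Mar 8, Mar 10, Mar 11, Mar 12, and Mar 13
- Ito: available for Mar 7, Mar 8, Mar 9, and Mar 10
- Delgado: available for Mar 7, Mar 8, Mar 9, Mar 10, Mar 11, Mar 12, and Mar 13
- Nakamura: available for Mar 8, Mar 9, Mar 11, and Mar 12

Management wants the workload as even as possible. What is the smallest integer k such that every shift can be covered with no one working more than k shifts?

With 5 nurses and 9 worker-slots to fill, someone must work at least ⌈9/5⌉ = 2 shifts, so k ≥ 2.
k = 2 works: Mar 7→Quispe, Mar 8→Ferraro, Mar 9→Ito, Mar 10→Ito+Delgado, Mar 11→Ferraro, Mar 12→Delgado+Nakamura, Mar 13→Quispe.
Loads: Quispe 2, Ferraro 2, Ito 2, Delgado 2, Nakamura 1 — all ≤ 2.

2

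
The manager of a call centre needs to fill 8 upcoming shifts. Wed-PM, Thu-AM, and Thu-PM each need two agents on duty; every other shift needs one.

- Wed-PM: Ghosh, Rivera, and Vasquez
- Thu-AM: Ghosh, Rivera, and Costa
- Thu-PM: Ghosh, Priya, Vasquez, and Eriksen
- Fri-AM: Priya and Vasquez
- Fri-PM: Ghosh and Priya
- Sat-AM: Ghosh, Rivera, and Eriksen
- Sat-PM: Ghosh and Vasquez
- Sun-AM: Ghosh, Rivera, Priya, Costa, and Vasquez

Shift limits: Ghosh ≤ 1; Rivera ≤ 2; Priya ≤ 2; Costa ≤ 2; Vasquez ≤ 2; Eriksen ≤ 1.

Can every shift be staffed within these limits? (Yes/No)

No

Total capacity is 1+2+2+2+2+1 = 10 but 11 worker-slots are needed — infeasible.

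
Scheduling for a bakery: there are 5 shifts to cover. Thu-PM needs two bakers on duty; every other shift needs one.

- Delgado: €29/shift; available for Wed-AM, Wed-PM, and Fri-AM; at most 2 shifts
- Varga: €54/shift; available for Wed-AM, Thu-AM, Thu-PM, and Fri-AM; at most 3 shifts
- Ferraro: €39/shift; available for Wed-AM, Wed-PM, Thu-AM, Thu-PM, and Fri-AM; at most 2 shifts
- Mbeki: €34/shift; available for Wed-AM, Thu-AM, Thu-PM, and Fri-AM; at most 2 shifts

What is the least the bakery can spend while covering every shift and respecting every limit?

€204

Picking the cheapest available baker for each shift independently would cost €194, but that ignores the shift limits.
An optimal schedule: Wed-AM→Delgado, Wed-PM→Delgado, Thu-AM→Mbeki, Thu-PM→Mbeki+Ferraro, Fri-AM→Ferraro.
Total: 29 + 29 + 34 + 34 + 39 + 39 = €204.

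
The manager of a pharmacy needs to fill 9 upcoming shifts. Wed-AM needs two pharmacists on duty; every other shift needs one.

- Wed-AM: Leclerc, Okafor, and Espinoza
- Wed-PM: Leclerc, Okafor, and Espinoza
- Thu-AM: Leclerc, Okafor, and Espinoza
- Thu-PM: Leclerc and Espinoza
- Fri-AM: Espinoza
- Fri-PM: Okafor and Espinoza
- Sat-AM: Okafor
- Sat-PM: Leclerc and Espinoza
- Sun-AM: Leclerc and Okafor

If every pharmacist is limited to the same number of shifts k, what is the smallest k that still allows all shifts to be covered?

4

With 3 pharmacists and 10 worker-slots to fill, someone must work at least ⌈10/3⌉ = 4 shifts, so k ≥ 4.
k = 4 works: Wed-AM→Leclerc+Okafor, Wed-PM→Okafor, Thu-AM→Espinoza, Thu-PM→Leclerc, Fri-AM→Espinoza, Fri-PM→Okafor, Sat-AM→Okafor, Sat-PM→Leclerc, Sun-AM→Leclerc.
Loads: Leclerc 4, Okafor 4, Espinoza 2 — all ≤ 4.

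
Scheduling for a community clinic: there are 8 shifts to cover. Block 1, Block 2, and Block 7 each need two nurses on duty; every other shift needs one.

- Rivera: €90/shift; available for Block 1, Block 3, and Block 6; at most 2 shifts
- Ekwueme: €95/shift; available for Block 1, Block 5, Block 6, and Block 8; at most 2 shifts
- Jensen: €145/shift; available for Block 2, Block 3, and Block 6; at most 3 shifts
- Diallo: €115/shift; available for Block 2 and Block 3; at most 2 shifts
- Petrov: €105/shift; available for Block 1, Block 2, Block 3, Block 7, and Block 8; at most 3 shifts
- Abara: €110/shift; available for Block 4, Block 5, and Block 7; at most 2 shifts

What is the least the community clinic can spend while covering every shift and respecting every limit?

€1135

Block 4 can only be covered by Abara, so that assignment is forced.
Block 7 can only be covered by Petrov and Abara, so that assignment is forced.
Picking the cheapest available nurse for each shift independently would cost €1100, but that ignores the shift limits.
An optimal schedule: Block 1→Rivera+Petrov, Block 2→Petrov+Diallo, Block 3→Diallo, Block 4→Abara, Block 5→Ekwueme, Block 6→Rivera, Block 7→Petrov+Abara, Block 8→Ekwueme.
Total: 90 + 105 + 105 + 115 + 115 + 110 + 95 + 90 + 105 + 110 + 95 = €1135.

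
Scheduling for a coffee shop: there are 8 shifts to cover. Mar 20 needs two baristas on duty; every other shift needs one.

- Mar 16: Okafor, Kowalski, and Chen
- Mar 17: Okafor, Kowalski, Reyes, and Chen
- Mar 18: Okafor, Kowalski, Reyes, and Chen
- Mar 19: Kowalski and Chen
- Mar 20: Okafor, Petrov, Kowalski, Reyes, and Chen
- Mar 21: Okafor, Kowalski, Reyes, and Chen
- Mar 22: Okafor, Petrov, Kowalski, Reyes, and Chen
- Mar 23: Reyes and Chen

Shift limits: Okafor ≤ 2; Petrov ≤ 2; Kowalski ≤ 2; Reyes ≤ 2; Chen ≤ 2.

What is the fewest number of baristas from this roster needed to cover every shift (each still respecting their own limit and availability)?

9 slots to fill and no one can take more than 2, so at least ⌈9/2⌉ = 5 baristas are needed.
Okafor, Petrov, Kowalski, Reyes, and Chen alone can cover everything: Mar 16→Okafor, Mar 17→Okafor, Mar 18→Kowalski, Mar 19→Kowalski, Mar 20→Petrov+Chen, Mar 21→Reyes, Mar 22→Petrov, Mar 23→Reyes.

5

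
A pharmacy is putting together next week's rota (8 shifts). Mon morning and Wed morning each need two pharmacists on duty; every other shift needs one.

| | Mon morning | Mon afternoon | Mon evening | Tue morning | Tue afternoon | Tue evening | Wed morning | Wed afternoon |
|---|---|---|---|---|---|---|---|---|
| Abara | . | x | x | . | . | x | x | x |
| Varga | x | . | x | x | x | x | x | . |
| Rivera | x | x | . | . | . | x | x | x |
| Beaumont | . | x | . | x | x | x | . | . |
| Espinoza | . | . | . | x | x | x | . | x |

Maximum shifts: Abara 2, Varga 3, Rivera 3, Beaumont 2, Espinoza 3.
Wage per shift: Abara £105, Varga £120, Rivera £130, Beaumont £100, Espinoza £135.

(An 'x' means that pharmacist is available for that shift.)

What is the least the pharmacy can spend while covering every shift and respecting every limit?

Mon morning can only be covered by Varga and Rivera, so that assignment is forced.
Picking the cheapest available pharmacist for each shift independently would cost £1085, but that ignores the shift limits.
An optimal schedule: Mon morning→Varga+Rivera, Mon afternoon→Abara, Mon evening→Abara, Tue morning→Varga, Tue afternoon→Beaumont, Tue evening→Beaumont, Wed morning→Varga+Rivera, Wed afternoon→Rivera.
Total: 120 + 130 + 105 + 105 + 120 + 100 + 100 + 120 + 130 + 130 = £1160.

£1160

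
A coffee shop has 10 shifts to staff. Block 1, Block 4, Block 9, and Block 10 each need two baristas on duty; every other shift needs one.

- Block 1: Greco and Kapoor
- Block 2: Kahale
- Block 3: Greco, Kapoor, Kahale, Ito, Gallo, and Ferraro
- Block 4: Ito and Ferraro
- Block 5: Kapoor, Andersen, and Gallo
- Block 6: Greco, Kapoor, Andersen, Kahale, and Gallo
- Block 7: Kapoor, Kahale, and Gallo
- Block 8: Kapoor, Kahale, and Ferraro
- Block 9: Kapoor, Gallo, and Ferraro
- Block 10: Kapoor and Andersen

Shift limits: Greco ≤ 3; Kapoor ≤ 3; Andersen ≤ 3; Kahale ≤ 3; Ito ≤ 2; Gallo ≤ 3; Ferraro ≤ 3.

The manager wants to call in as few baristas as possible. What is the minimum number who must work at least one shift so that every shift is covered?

6

14 slots to fill and no one can take more than 3, so at least ⌈14/3⌉ = 5 baristas are needed.
Shifts {Block 1, Block 2, Block 4, Block 10} need 7 slots, but among the baristas available for them (Greco, Kapoor, Andersen, Kahale, Ito, and Ferraro) any 5 together supply at most 6. So 5 baristas are not enough.
Greco, Kapoor, Andersen, Kahale, Ito, and Ferraro alone can cover everything: Block 1→Greco+Kapoor, Block 2→Kahale, Block 3→Greco, Block 4→Ito+Ferraro, Block 5→Andersen, Block 6→Greco, Block 7→Kahale, Block 8→Kahale, Block 9→Kapoor+Ferraro, Block 10→Kapoor+Andersen.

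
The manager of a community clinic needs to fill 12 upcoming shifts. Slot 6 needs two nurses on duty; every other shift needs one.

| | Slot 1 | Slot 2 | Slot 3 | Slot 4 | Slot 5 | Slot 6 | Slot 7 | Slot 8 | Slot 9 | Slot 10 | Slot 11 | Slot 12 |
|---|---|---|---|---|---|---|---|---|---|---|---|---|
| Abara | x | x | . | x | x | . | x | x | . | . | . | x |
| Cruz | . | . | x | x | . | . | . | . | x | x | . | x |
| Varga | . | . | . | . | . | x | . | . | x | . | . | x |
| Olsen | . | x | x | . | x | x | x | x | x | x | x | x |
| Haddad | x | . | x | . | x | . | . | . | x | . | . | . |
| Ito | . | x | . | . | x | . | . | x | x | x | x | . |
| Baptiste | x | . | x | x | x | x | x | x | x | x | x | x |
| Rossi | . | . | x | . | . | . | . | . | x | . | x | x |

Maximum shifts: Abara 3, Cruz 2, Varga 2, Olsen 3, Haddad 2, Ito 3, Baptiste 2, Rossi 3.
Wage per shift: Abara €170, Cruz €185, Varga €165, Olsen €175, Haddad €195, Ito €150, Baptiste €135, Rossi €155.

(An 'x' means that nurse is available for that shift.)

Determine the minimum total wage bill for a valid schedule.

€2025

Picking the cheapest available nurse for each shift independently would cost €1800, but that ignores the shift limits.
An optimal schedule: Slot 1→Baptiste, Slot 2→Ito, Slot 3→Rossi, Slot 4→Abara, Slot 5→Abara, Slot 6→Baptiste+Varga, Slot 7→Abara, Slot 8→Ito, Slot 9→Varga, Slot 10→Ito, Slot 11→Rossi, Slot 12→Rossi.
Total: 135 + 150 + 155 + 170 + 170 + 135 + 165 + 170 + 150 + 165 + 150 + 155 + 155 = €2025.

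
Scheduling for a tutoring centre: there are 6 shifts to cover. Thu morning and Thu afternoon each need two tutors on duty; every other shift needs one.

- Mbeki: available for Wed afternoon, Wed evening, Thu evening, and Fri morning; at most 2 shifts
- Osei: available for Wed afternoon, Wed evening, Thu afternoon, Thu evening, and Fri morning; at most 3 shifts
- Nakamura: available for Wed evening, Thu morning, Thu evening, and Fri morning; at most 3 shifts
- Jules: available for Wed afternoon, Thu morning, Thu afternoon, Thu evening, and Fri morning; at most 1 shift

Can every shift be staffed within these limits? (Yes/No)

No

Total capacity is 9 and 8 slots are needed, so capacity alone doesn't rule it out.
Shifts {Thu morning, Thu afternoon} need 4 worker-slots in total, but the tutors available for any of those shifts (Osei, Nakamura, and Jules) can supply at most 3 among them. So no valid schedule exists.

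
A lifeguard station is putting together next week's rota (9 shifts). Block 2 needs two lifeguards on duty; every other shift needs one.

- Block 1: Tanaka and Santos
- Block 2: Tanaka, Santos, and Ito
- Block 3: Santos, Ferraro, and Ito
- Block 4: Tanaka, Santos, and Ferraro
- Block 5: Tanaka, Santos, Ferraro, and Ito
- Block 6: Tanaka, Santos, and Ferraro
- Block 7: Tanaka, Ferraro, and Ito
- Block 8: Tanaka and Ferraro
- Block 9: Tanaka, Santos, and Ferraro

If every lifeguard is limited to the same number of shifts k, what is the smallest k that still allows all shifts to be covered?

With 4 lifeguards and 10 worker-slots to fill, someone must work at least ⌈10/4⌉ = 3 shifts, so k ≥ 3.
k = 3 works: Block 1→Tanaka, Block 2→Tanaka+Santos, Block 3→Santos, Block 4→Santos, Block 5→Ito, Block 6→Ferraro, Block 7→Ferraro, Block 8→Tanaka, Block 9→Ferraro.
Loads: Tanaka 3, Santos 3, Ferraro 3, Ito 1 — all ≤ 3.

3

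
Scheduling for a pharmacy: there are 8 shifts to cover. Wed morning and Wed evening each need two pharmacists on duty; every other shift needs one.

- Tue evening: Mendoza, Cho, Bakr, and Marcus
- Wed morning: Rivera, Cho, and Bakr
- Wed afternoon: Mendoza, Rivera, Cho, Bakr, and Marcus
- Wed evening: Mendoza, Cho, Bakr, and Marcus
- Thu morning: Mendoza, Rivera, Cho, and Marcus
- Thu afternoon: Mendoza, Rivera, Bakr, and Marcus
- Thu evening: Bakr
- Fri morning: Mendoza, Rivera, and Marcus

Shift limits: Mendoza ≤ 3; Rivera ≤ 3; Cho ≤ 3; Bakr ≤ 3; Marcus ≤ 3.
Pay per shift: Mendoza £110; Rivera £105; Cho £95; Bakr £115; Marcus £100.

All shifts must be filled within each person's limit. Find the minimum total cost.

£1015

Thu evening can only be covered by Bakr, so that assignment is forced.
Picking the cheapest available pharmacist for each shift independently would cost £995, but that ignores the shift limits.
An optimal schedule: Tue evening→Cho, Wed morning→Cho+Rivera, Wed afternoon→Rivera, Wed evening→Cho+Marcus, Thu morning→Marcus, Thu afternoon→Rivera, Thu evening→Bakr, Fri morning→Marcus.
Total: 95 + 95 + 105 + 105 + 95 + 100 + 100 + 105 + 115 + 100 = £1015.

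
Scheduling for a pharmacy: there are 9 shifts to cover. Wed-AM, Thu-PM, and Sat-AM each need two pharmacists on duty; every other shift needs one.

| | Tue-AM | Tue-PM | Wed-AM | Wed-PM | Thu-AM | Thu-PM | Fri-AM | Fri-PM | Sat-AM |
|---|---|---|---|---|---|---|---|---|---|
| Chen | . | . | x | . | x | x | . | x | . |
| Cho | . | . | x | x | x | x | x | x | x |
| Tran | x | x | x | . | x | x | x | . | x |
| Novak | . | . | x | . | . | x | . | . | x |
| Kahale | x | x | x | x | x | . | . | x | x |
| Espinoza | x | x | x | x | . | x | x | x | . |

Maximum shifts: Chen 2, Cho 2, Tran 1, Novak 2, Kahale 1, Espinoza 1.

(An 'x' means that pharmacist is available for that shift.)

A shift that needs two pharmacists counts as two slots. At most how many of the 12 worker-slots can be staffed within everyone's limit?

Total capacity across all pharmacists is 2+2+1+2+1+1 = 9, and 12 slots are needed, so at most 9 can be filled.
An assignment achieving 9: Tue-AM→Tran, Tue-PM→Kahale, Wed-PM→Cho, Thu-AM→Chen, Thu-PM→Novak+Espinoza, Fri-AM→Cho, Fri-PM→Chen, Sat-AM→Novak.
Loads: Chen 2/2, Cho 2/2, Tran 1/1, Novak 2/2, Kahale 1/1, Espinoza 1/1.

9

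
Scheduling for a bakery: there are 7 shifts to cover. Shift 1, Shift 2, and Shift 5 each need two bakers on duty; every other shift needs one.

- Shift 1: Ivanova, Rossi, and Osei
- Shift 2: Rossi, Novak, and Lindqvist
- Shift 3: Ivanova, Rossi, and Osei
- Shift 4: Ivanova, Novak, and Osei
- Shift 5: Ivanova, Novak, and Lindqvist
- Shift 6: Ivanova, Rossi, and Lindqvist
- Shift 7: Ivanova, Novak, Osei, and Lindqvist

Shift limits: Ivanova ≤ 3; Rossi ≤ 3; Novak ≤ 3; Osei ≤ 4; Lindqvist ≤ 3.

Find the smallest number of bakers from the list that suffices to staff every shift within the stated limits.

4

10 slots to fill and no one can take more than 4, so at least ⌈10/4⌉ = 3 bakers are needed.
No set of 3 bakers can cover every shift (each such set leaves at least one shift with no one available or exceeds a cap).
Ivanova, Rossi, Novak, and Osei alone can cover everything: Shift 1→Ivanova+Rossi, Shift 2→Rossi+Novak, Shift 3→Rossi, Shift 4→Novak, Shift 5→Ivanova+Novak, Shift 6→Ivanova, Shift 7→Osei.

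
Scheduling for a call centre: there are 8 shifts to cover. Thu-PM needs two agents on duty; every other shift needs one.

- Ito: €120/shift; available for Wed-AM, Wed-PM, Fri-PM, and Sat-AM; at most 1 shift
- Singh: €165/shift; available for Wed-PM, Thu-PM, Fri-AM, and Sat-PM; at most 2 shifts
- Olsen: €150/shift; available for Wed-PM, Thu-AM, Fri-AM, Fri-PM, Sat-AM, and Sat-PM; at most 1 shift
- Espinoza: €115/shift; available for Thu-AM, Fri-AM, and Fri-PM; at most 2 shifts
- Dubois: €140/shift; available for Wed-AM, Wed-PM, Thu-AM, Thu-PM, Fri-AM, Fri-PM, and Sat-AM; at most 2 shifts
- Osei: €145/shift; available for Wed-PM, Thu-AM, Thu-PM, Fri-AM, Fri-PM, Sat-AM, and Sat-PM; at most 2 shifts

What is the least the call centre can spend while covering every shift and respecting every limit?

Picking the cheapest available agent for each shift independently would cost €1135, but that ignores the shift limits.
An optimal schedule: Wed-AM→Ito, Wed-PM→Olsen, Thu-AM→Espinoza, Thu-PM→Dubois+Osei, Fri-AM→Singh, Fri-PM→Espinoza, Sat-AM→Dubois, Sat-PM→Osei.
Total: 120 + 150 + 115 + 140 + 145 + 165 + 115 + 140 + 145 = €1235.

€1235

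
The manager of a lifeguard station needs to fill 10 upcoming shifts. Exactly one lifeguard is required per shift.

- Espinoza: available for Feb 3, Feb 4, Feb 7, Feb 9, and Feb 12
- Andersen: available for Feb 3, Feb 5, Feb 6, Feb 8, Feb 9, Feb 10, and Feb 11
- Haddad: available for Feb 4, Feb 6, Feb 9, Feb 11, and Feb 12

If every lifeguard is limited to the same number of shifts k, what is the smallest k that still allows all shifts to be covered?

With 3 lifeguards and 10 worker-slots to fill, someone must work at least ⌈10/3⌉ = 4 shifts, so k ≥ 4.
k = 4 works: Feb 3→Espinoza, Feb 4→Espinoza, Feb 5→Andersen, Feb 6→Andersen, Feb 7→Espinoza, Feb 8→Andersen, Feb 9→Haddad, Feb 10→Andersen, Feb 11→Haddad, Feb 12→Espinoza.
Loads: Espinoza 4, Andersen 4, Haddad 2 — all ≤ 4.

4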